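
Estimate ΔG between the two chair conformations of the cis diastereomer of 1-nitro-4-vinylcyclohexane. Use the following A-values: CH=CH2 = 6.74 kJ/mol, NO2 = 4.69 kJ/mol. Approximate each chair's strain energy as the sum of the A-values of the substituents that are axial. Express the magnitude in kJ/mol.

2.05 kJ/mol

C1 and C4 have opposite parity, so for the cis isomer the two substituents are one axial and one equatorial in each chair.
Chair I (vinyl axial, nitro equatorial): E = 6.74 kJ/mol.
Chair II (vinyl equatorial, nitro axial): E = 4.69 kJ/mol.
ΔE = 6.74 − 4.69 = 2.05 kJ/mol; chair II is more stable.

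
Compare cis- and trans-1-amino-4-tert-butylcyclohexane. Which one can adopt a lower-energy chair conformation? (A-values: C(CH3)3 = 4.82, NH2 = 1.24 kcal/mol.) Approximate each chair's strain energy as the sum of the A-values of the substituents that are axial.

trans

At 1,4 positions (parity opposite): cis → (a,e or e,a); trans → (e,e or a,a).
Best chair for cis: E = 1.24 kcal/mol; best chair for trans: E = 0.00 kcal/mol.
The trans isomer is lower by 1.24 kcal/mol.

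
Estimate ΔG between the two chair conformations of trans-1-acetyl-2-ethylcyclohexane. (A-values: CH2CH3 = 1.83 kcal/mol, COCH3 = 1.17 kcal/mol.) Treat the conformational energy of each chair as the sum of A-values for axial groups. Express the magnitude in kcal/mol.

C1 and C2 have opposite parity, so for the trans isomer the two substituents are e,e in one chair and a,a in the other.
Chair I (ethyl axial, acetyl axial): E = 3.00 kcal/mol.
Chair II (ethyl equatorial, acetyl equatorial): E = 0.00 kcal/mol.
ΔE = 3.00 − 0.00 = 3.00 kcal/mol; chair II is more stable.

3.00 kcal/mol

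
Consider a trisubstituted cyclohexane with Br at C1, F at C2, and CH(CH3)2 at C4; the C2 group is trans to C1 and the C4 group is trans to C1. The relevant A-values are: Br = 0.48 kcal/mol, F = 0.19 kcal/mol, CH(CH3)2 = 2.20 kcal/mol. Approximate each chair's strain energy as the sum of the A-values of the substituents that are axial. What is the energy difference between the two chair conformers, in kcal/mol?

2.87 kcal/mol

Chair I (bromo axial, fluoro axial, isopropyl axial): E = 2.87 kcal/mol.
Chair II (bromo equatorial, fluoro equatorial, isopropyl equatorial): E = 0.00 kcal/mol.
ΔE = 2.87 − 0.00 = 2.87 kcal/mol; chair II is more stable.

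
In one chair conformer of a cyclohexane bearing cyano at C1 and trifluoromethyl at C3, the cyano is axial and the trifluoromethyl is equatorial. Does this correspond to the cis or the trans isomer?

trans

C1 and C3 have the same parity, so their axial bonds point in the same direction.
With same-parity carbons, two substituents on the same face are both axial or both equatorial; opposite faces give one of each.
Here the groups are axial/equatorial → opposite face → trans.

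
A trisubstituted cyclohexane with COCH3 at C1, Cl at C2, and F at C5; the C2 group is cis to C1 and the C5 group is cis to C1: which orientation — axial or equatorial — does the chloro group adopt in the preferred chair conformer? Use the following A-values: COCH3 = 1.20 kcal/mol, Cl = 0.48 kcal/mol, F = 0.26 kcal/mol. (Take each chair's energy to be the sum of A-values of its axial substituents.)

Chair I (acetyl axial, chloro equatorial, fluoro axial): E = 1.46 kcal/mol.
Chair II (acetyl equatorial, chloro axial, fluoro equatorial): E = 0.48 kcal/mol.
Chair II is the more stable (lower-energy) conformer, and in that chair the chloro group is axial.

axial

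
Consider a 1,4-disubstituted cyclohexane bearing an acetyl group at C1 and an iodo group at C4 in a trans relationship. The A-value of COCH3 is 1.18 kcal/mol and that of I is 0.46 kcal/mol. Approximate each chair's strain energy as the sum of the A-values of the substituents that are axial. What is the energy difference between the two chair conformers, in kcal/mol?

1.64 kcal/mol

C1 and C4 have opposite parity, so for the trans isomer the two substituents are e,e in one chair and a,a in the other.
Chair I (acetyl axial, iodo axial): E = 1.64 kcal/mol.
Chair II (acetyl equatorial, iodo equatorial): E = 0.00 kcal/mol.
ΔE = 1.64 − 0.00 = 1.64 kcal/mol; chair II is more stable.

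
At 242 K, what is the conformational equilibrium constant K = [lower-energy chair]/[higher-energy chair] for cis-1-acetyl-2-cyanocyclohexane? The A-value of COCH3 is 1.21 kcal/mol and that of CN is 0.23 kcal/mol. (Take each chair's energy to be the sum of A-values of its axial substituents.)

C1 and C2 have opposite parity, so for the cis isomer the two substituents are one axial and one equatorial in each chair.
Chair I (acetyl axial, cyano equatorial): E = 1.21 kcal/mol; chair II (acetyl equatorial, cyano axial): E = 0.23 kcal/mol.
ΔG = 0.98 kcal/mol between the two chairs.
K = exp(ΔG/RT) with R = 1.987×10⁻³ kcal mol⁻¹ K⁻¹ and T = 242 K gives K ≈ 7.68.

K ≈ 7.68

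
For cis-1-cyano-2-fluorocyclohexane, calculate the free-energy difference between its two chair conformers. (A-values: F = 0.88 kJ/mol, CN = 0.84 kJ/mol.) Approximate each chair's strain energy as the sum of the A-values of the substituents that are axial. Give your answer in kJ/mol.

0.04 kJ/mol

C1 and C2 have opposite parity, so for the cis isomer the two substituents are one axial and one equatorial in each chair.
Chair I (fluoro axial, cyano equatorial): E = 0.88 kJ/mol.
Chair II (fluoro equatorial, cyano axial): E = 0.84 kJ/mol.
ΔE = 0.88 − 0.84 = 0.04 kJ/mol; chair II is more stable.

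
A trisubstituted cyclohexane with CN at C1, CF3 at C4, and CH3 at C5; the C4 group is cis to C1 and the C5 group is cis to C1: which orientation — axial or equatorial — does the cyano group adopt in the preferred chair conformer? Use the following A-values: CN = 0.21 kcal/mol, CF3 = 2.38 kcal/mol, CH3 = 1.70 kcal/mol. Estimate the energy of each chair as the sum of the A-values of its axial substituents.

Chair I (cyano axial, trifluoromethyl equatorial, methyl axial): E = 1.91 kcal/mol.
Chair II (cyano equatorial, trifluoromethyl axial, methyl equatorial): E = 2.38 kcal/mol.
Chair I is the more stable (lower-energy) conformer, and in that chair the cyano group is axial.

axial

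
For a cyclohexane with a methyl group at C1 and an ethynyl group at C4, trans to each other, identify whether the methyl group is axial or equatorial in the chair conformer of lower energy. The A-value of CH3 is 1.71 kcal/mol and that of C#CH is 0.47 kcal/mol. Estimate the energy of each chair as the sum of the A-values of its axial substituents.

equatorial

C1 and C4 have opposite parity, so for the trans isomer the two substituents are e,e in one chair and a,a in the other.
Chair I (methyl axial, ethynyl axial): E = 2.18 kcal/mol.
Chair II (methyl equatorial, ethynyl equatorial): E = 0.00 kcal/mol.
Chair II is the more stable (lower-energy) conformer, and in that chair the methyl group is equatorial.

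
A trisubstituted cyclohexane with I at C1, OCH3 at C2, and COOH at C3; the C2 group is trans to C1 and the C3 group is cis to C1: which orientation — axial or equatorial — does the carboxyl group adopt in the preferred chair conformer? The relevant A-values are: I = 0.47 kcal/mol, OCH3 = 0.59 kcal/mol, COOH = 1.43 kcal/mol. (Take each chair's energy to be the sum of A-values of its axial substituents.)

Chair I (iodo axial, methoxy axial, carboxyl axial): E = 2.49 kcal/mol.
Chair II (iodo equatorial, methoxy equatorial, carboxyl equatorial): E = 0.00 kcal/mol.
Chair II is the more stable (lower-energy) conformer, and in that chair the carboxyl group is equatorial.

equatorial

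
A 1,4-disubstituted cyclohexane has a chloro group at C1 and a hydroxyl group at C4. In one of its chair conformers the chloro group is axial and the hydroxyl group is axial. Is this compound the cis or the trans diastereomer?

C1 and C4 have opposite parity, so their axial bonds point in opposite directions.
With opposite-parity carbons, two substituents on the same face are one axial and one equatorial; opposite faces give both axial or both equatorial.
Here the groups are axial/axial → opposite face → trans.

trans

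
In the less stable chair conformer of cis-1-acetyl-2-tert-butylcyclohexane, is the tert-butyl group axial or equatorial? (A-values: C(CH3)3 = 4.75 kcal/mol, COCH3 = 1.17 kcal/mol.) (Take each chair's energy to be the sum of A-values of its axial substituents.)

C1 and C2 have opposite parity, so for the cis isomer the two substituents are one axial and one equatorial in each chair.
Chair I (tert-butyl axial, acetyl equatorial): E = 4.75 kcal/mol.
Chair II (tert-butyl equatorial, acetyl axial): E = 1.17 kcal/mol.
Chair I is the less stable (higher-energy) conformer, and in that chair the tert-butyl group is axial.

axial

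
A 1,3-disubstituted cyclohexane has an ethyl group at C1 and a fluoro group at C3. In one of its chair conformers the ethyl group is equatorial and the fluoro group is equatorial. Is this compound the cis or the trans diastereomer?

C1 and C3 have the same parity, so their axial bonds point in the same direction.
With same-parity carbons, two substituents on the same face are both axial or both equatorial; opposite faces give one of each.
Here the groups are equatorial/equatorial → same face → cis.

cis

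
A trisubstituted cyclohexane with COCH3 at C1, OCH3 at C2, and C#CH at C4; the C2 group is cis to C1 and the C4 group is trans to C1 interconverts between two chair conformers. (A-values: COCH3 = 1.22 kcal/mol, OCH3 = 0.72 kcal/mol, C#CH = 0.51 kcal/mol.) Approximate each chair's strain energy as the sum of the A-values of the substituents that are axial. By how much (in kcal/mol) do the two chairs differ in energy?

1.01 kcal/mol

Chair I (acetyl axial, methoxy equatorial, ethynyl axial): E = 1.73 kcal/mol.
Chair II (acetyl equatorial, methoxy axial, ethynyl equatorial): E = 0.72 kcal/mol.
ΔE = 1.73 − 0.72 = 1.01 kcal/mol; chair II is more stable.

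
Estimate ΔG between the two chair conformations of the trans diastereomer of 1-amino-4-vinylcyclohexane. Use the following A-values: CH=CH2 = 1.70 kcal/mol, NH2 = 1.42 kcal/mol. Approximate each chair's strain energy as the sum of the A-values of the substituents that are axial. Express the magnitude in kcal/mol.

C1 and C4 have opposite parity, so for the trans isomer the two substituents are e,e in one chair and a,a in the other.
Chair I (vinyl axial, amino axial): E = 3.12 kcal/mol.
Chair II (vinyl equatorial, amino equatorial): E = 0.00 kcal/mol.
ΔE = 3.12 − 0.00 = 3.12 kcal/mol; chair II is more stable.

3.12 kcal/mol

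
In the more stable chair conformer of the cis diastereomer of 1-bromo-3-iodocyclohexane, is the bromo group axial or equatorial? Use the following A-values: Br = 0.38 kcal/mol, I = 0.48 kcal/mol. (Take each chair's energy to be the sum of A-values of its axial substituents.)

C1 and C3 have the same parity, so for the cis isomer the two substituents are e,e in one chair and a,a in the other.
Chair I (bromo axial, iodo axial): E = 0.86 kcal/mol.
Chair II (bromo equatorial, iodo equatorial): E = 0.00 kcal/mol.
Chair II is the more stable (lower-energy) conformer, and in that chair the bromo group is equatorial.

equatorial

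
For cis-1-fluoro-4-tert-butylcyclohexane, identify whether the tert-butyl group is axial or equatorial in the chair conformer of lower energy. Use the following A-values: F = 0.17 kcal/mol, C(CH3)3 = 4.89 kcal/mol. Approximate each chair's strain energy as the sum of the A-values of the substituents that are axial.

C1 and C4 have opposite parity, so for the cis isomer the two substituents are one axial and one equatorial in each chair.
Chair I (fluoro axial, tert-butyl equatorial): E = 0.17 kcal/mol.
Chair II (fluoro equatorial, tert-butyl axial): E = 4.89 kcal/mol.
Chair I is the more stable (lower-energy) conformer, and in that chair the tert-butyl group is equatorial.

equatorial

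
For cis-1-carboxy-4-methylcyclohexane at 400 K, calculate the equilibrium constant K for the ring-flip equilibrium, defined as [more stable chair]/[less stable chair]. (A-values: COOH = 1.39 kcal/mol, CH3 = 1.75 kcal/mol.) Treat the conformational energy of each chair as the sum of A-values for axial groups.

C1 and C4 have opposite parity, so for the cis isomer the two substituents are one axial and one equatorial in each chair.
Chair I (carboxyl axial, methyl equatorial): E = 1.39 kcal/mol; chair II (carboxyl equatorial, methyl axial): E = 1.75 kcal/mol.
ΔG = 0.36 kcal/mol between the two chairs.
K = exp(ΔG/RT) with R = 1.987×10⁻³ kcal mol⁻¹ K⁻¹ and T = 400 K gives K ≈ 1.57.

K ≈ 1.57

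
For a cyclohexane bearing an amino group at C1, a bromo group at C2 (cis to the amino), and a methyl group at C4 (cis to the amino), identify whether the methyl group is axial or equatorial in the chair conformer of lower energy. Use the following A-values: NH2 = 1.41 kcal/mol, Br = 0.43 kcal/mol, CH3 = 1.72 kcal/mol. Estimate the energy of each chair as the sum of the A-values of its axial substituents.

equatorial

Chair I (amino axial, bromo equatorial, methyl equatorial): E = 1.41 kcal/mol.
Chair II (amino equatorial, bromo axial, methyl axial): E = 2.15 kcal/mol.
Chair I is the more stable (lower-energy) conformer, and in that chair the methyl group is equatorial.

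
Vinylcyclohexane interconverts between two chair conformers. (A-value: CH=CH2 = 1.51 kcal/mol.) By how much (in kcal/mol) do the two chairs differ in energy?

1.51 kcal/mol

A monosubstituted cyclohexane has one chair with the vinyl group axial (E = A = 1.51 kcal/mol) and one with it equatorial (E = 0).
ΔE = 1.51 − 0 = 1.51 kcal/mol.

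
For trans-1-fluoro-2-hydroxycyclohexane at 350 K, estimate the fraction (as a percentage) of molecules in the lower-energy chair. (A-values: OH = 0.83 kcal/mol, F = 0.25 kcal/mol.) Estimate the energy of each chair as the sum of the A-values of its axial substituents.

C1 and C2 have opposite parity, so for the trans isomer the two substituents are e,e in one chair and a,a in the other.
Chair I (hydroxyl axial, fluoro axial): E = 1.08 kcal/mol; chair II (hydroxyl equatorial, fluoro equatorial): E = 0.00 kcal/mol.
ΔG = 1.08 kcal/mol between the two chairs.
K = exp(ΔG/RT) with R = 1.987×10⁻³ kcal mol⁻¹ K⁻¹ and T = 350 K gives K ≈ 4.73.
Fraction in the lower-energy chair = K/(K+1) = 82.5%.

82.5%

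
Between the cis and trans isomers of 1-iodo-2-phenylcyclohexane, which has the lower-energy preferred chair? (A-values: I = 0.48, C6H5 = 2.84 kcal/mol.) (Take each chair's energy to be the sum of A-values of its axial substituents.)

At 1,2 positions (parity opposite): cis → (a,e or e,a); trans → (e,e or a,a).
Best chair for cis: E = 0.48 kcal/mol; best chair for trans: E = 0.00 kcal/mol.
The trans isomer is lower by 0.48 kcal/mol.

trans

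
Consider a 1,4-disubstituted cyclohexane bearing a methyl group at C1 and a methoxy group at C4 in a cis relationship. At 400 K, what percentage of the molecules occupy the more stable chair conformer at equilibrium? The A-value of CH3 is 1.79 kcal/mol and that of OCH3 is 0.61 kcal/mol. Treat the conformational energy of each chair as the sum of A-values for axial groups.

C1 and C4 have opposite parity, so for the cis isomer the two substituents are one axial and one equatorial in each chair.
Chair I (methyl axial, methoxy equatorial): E = 1.79 kcal/mol; chair II (methyl equatorial, methoxy axial): E = 0.61 kcal/mol.
ΔG = 1.18 kcal/mol between the two chairs.
K = exp(ΔG/RT) with R = 1.987×10⁻³ kcal mol⁻¹ K⁻¹ and T = 400 K gives K ≈ 4.41.
Fraction in the lower-energy chair = K/(K+1) = 81.5%.

81.5%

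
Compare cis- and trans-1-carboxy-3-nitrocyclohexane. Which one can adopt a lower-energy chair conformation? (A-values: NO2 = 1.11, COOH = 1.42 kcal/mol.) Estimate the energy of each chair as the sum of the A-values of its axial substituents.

At 1,3 positions (parity same): cis → (e,e or a,a); trans → (a,e or e,a).
Best chair for cis: E = 0.00 kcal/mol; best chair for trans: E = 1.11 kcal/mol.
The cis isomer is lower by 1.11 kcal/mol.

cis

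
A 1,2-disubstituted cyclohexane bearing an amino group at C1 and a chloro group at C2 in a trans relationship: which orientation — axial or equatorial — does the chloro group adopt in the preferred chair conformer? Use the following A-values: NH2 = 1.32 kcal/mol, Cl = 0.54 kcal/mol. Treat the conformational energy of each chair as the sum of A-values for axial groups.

equatorial

C1 and C2 have opposite parity, so for the trans isomer the two substituents are e,e in one chair and a,a in the other.
Chair I (amino axial, chloro axial): E = 1.86 kcal/mol.
Chair II (amino equatorial, chloro equatorial): E = 0.00 kcal/mol.
Chair II is the more stable (lower-energy) conformer, and in that chair the chloro group is equatorial.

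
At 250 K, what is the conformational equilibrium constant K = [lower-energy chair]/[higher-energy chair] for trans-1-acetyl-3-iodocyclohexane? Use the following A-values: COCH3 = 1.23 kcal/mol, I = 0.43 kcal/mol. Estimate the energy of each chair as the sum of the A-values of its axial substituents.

C1 and C3 have the same parity, so for the trans isomer the two substituents are one axial and one equatorial in each chair.
Chair I (acetyl axial, iodo equatorial): E = 1.23 kcal/mol; chair II (acetyl equatorial, iodo axial): E = 0.43 kcal/mol.
ΔG = 0.80 kcal/mol between the two chairs.
K = exp(ΔG/RT) with R = 1.987×10⁻³ kcal mol⁻¹ K⁻¹ and T = 250 K gives K ≈ 5.01.

K ≈ 5.01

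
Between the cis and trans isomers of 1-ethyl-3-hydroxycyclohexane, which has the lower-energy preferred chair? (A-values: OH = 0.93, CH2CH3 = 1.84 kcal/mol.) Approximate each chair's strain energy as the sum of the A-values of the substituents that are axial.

cis

At 1,3 positions (parity same): cis → (e,e or a,a); trans → (a,e or e,a).
Best chair for cis: E = 0.00 kcal/mol; best chair for trans: E = 0.93 kcal/mol.
The cis isomer is lower by 0.93 kcal/mol.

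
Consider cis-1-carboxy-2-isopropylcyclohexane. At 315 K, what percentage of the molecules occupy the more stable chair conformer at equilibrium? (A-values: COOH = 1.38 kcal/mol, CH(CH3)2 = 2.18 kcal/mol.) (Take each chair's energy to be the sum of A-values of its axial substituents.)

C1 and C2 have opposite parity, so for the cis isomer the two substituents are one axial and one equatorial in each chair.
Chair I (carboxyl axial, isopropyl equatorial): E = 1.38 kcal/mol; chair II (carboxyl equatorial, isopropyl axial): E = 2.18 kcal/mol.
ΔG = 0.80 kcal/mol between the two chairs.
K = exp(ΔG/RT) with R = 1.987×10⁻³ kcal mol⁻¹ K⁻¹ and T = 315 K gives K ≈ 3.59.
Fraction in the lower-energy chair = K/(K+1) = 78.2%.

78.2%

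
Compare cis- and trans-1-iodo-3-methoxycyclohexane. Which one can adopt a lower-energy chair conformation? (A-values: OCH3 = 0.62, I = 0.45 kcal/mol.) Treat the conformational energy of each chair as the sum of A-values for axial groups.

At 1,3 positions (parity same): cis → (e,e or a,a); trans → (a,e or e,a).
Best chair for cis: E = 0.00 kcal/mol; best chair for trans: E = 0.45 kcal/mol.
The cis isomer is lower by 0.45 kcal/mol.

cis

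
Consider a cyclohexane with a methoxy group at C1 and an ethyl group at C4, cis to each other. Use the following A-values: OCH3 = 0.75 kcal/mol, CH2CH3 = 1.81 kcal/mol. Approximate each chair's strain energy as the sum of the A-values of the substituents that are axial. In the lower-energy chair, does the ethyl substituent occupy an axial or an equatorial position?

C1 and C4 have opposite parity, so for the cis isomer the two substituents are one axial and one equatorial in each chair.
Chair I (methoxy axial, ethyl equatorial): E = 0.75 kcal/mol.
Chair II (methoxy equatorial, ethyl axial): E = 1.81 kcal/mol.
Chair I is the more stable (lower-energy) conformer, and in that chair the ethyl group is equatorial.

equatorial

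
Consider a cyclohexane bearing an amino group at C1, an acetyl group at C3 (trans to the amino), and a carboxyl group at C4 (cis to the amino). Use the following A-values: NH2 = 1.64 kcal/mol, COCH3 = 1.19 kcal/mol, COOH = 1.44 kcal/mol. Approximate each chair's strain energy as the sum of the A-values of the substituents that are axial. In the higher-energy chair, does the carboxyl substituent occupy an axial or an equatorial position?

axial

Chair I (amino axial, acetyl equatorial, carboxyl equatorial): E = 1.64 kcal/mol.
Chair II (amino equatorial, acetyl axial, carboxyl axial): E = 2.63 kcal/mol.
Chair II is the less stable (higher-energy) conformer, and in that chair the carboxyl group is axial.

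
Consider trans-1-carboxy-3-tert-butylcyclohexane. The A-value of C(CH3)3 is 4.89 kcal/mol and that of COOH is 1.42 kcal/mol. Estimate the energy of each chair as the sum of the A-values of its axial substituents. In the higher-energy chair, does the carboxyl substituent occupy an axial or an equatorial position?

C1 and C3 have the same parity, so for the trans isomer the two substituents are one axial and one equatorial in each chair.
Chair I (tert-butyl axial, carboxyl equatorial): E = 4.89 kcal/mol.
Chair II (tert-butyl equatorial, carboxyl axial): E = 1.42 kcal/mol.
Chair I is the less stable (higher-energy) conformer, and in that chair the carboxyl group is equatorial.

equatorial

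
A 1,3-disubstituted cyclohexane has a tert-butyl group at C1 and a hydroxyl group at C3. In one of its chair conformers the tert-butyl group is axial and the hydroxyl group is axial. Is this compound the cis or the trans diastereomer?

cis

C1 and C3 have the same parity, so their axial bonds point in the same direction.
With same-parity carbons, two substituents on the same face are both axial or both equatorial; opposite faces give one of each.
Here the groups are axial/axial → same face → cis.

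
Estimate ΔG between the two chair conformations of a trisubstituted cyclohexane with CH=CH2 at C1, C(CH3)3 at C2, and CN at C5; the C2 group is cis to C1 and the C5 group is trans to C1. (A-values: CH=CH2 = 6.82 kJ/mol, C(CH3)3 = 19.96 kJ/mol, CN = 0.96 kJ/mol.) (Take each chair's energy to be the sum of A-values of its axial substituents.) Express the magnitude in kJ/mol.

14.10 kJ/mol

Chair I (vinyl axial, tert-butyl equatorial, cyano equatorial): E = 6.82 kJ/mol.
Chair II (vinyl equatorial, tert-butyl axial, cyano axial): E = 20.92 kJ/mol.
ΔE = 20.92 − 6.82 = 14.10 kJ/mol; chair I is more stable.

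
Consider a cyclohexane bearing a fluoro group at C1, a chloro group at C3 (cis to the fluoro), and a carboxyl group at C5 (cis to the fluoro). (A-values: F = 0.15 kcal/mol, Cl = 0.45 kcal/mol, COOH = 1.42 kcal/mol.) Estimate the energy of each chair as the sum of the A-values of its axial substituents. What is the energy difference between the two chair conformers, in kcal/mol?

Chair I (fluoro axial, chloro axial, carboxyl axial): E = 2.02 kcal/mol.
Chair II (fluoro equatorial, chloro equatorial, carboxyl equatorial): E = 0.00 kcal/mol.
ΔE = 2.02 − 0.00 = 2.02 kcal/mol; chair II is more stable.

2.02 kcal/mol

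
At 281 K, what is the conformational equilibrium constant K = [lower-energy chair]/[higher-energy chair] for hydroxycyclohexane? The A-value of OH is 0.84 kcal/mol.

One chair has the hydroxyl group axial (E = 0.84 kcal/mol) and the other has it equatorial (E = 0).
ΔG = 0.84 kcal/mol between the two chairs.
K = exp(ΔG/RT) with R = 1.987×10⁻³ kcal mol⁻¹ K⁻¹ and T = 281 K gives K ≈ 4.5.

K ≈ 4.50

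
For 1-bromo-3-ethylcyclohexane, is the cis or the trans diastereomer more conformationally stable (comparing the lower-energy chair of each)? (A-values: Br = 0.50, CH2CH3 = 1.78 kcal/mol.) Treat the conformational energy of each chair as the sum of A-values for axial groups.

cis

At 1,3 positions (parity same): cis → (e,e or a,a); trans → (a,e or e,a).
Best chair for cis: E = 0.00 kcal/mol; best chair for trans: E = 0.50 kcal/mol.
The cis isomer is lower by 0.50 kcal/mol.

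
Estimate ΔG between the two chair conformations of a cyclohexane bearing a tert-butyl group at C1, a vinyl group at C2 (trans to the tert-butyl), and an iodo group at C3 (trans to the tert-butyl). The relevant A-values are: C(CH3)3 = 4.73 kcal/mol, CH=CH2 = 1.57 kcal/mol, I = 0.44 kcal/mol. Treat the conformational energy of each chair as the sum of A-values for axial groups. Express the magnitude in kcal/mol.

5.86 kcal/mol

Chair I (tert-butyl axial, vinyl axial, iodo equatorial): E = 6.30 kcal/mol.
Chair II (tert-butyl equatorial, vinyl equatorial, iodo axial): E = 0.44 kcal/mol.
ΔE = 6.30 − 0.44 = 5.86 kcal/mol; chair II is more stable.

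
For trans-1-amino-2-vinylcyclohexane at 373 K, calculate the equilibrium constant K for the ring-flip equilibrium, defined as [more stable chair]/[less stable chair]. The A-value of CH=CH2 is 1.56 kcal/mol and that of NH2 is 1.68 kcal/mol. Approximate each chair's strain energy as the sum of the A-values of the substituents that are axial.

K ≈ 79.2

C1 and C2 have opposite parity, so for the trans isomer the two substituents are e,e in one chair and a,a in the other.
Chair I (vinyl axial, amino axial): E = 3.24 kcal/mol; chair II (vinyl equatorial, amino equatorial): E = 0.00 kcal/mol.
ΔG = 3.24 kcal/mol between the two chairs.
K = exp(ΔG/RT) with R = 1.987×10⁻³ kcal mol⁻¹ K⁻¹ and T = 373 K gives K ≈ 79.2.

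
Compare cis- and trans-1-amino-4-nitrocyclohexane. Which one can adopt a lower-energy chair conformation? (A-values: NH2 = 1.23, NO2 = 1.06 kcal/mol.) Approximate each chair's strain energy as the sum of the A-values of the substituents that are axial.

At 1,4 positions (parity opposite): cis → (a,e or e,a); trans → (e,e or a,a).
Best chair for cis: E = 1.06 kcal/mol; best chair for trans: E = 0.00 kcal/mol.
The trans isomer is lower by 1.06 kcal/mol.

trans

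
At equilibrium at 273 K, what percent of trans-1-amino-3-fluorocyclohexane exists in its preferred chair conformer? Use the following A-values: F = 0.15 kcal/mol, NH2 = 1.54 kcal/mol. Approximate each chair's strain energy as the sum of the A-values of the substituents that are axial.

C1 and C3 have the same parity, so for the trans isomer the two substituents are one axial and one equatorial in each chair.
Chair I (fluoro axial, amino equatorial): E = 0.15 kcal/mol; chair II (fluoro equatorial, amino axial): E = 1.54 kcal/mol.
ΔG = 1.39 kcal/mol between the two chairs.
K = exp(ΔG/RT) with R = 1.987×10⁻³ kcal mol⁻¹ K⁻¹ and T = 273 K gives K ≈ 13.
Fraction in the lower-energy chair = K/(K+1) = 92.8%.

92.8%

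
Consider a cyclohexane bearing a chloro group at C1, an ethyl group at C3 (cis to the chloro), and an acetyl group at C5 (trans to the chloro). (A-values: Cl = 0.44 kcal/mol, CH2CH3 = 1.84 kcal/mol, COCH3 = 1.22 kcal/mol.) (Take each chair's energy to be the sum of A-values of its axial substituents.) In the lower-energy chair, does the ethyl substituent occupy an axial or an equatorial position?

equatorial

Chair I (chloro axial, ethyl axial, acetyl equatorial): E = 2.28 kcal/mol.
Chair II (chloro equatorial, ethyl equatorial, acetyl axial): E = 1.22 kcal/mol.
Chair II is the more stable (lower-energy) conformer, and in that chair the ethyl group is equatorial.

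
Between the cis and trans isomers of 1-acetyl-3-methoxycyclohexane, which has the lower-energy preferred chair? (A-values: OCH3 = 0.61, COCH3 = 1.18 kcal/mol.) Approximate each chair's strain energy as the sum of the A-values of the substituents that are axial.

cis

At 1,3 positions (parity same): cis → (e,e or a,a); trans → (a,e or e,a).
Best chair for cis: E = 0.00 kcal/mol; best chair for trans: E = 0.61 kcal/mol.
The cis isomer is lower by 0.61 kcal/mol.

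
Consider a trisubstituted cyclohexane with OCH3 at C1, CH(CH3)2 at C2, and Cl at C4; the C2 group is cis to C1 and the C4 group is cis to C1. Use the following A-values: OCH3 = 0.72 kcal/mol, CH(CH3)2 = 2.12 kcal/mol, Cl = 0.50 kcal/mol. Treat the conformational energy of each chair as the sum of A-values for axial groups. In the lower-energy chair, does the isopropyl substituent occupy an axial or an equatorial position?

equatorial

Chair I (methoxy axial, isopropyl equatorial, chloro equatorial): E = 0.72 kcal/mol.
Chair II (methoxy equatorial, isopropyl axial, chloro axial): E = 2.62 kcal/mol.
Chair I is the more stable (lower-energy) conformer, and in that chair the isopropyl group is equatorial.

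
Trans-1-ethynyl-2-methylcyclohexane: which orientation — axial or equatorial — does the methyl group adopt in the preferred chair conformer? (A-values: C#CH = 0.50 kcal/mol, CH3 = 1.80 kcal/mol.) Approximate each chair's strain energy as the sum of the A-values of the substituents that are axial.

equatorial

C1 and C2 have opposite parity, so for the trans isomer the two substituents are e,e in one chair and a,a in the other.
Chair I (ethynyl axial, methyl axial): E = 2.30 kcal/mol.
Chair II (ethynyl equatorial, methyl equatorial): E = 0.00 kcal/mol.
Chair II is the more stable (lower-energy) conformer, and in that chair the methyl group is equatorial.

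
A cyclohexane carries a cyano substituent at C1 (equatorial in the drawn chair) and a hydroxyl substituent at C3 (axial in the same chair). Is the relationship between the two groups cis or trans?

C1 and C3 have the same parity, so their axial bonds point in the same direction.
With same-parity carbons, two substituents on the same face are both axial or both equatorial; opposite faces give one of each.
Here the groups are equatorial/axial → opposite face → trans.

trans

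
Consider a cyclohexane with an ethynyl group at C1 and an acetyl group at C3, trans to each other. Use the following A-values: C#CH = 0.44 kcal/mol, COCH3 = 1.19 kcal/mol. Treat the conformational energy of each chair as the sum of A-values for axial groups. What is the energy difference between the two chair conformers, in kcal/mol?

0.75 kcal/mol

C1 and C3 have the same parity, so for the trans isomer the two substituents are one axial and one equatorial in each chair.
Chair I (ethynyl axial, acetyl equatorial): E = 0.44 kcal/mol.
Chair II (ethynyl equatorial, acetyl axial): E = 1.19 kcal/mol.
ΔE = 1.19 − 0.44 = 0.75 kcal/mol; chair I is more stable.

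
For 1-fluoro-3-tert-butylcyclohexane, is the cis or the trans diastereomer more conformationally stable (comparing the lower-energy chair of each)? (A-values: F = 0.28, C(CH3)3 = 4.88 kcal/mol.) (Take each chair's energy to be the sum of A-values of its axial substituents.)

At 1,3 positions (parity same): cis → (e,e or a,a); trans → (a,e or e,a).
Best chair for cis: E = 0.00 kcal/mol; best chair for trans: E = 0.28 kcal/mol.
The cis isomer is lower by 0.28 kcal/mol.

cis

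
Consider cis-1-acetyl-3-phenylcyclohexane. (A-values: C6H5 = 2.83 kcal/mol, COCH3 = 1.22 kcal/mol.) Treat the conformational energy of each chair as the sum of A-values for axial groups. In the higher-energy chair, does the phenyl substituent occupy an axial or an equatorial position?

C1 and C3 have the same parity, so for the cis isomer the two substituents are e,e in one chair and a,a in the other.
Chair I (phenyl axial, acetyl axial): E = 4.05 kcal/mol.
Chair II (phenyl equatorial, acetyl equatorial): E = 0.00 kcal/mol.
Chair I is the less stable (higher-energy) conformer, and in that chair the phenyl group is axial.

axial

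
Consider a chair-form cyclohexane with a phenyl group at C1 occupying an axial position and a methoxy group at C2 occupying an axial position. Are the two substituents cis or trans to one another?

C1 and C2 have opposite parity, so their axial bonds point in opposite directions.
With opposite-parity carbons, two substituents on the same face are one axial and one equatorial; opposite faces give both axial or both equatorial.
Here the groups are axial/axial → opposite face → trans.

trans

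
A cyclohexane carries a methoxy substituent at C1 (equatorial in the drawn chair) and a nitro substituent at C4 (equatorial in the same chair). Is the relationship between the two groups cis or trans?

C1 and C4 have opposite parity, so their axial bonds point in opposite directions.
With opposite-parity carbons, two substituents on the same face are one axial and one equatorial; opposite faces give both axial or both equatorial.
Here the groups are equatorial/equatorial → opposite face → trans.

trans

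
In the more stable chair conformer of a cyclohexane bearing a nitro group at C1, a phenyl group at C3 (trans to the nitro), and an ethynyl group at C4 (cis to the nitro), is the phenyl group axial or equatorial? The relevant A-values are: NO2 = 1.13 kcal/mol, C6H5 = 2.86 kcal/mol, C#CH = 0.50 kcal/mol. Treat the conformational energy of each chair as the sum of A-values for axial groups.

Chair I (nitro axial, phenyl equatorial, ethynyl equatorial): E = 1.13 kcal/mol.
Chair II (nitro equatorial, phenyl axial, ethynyl axial): E = 3.36 kcal/mol.
Chair I is the more stable (lower-energy) conformer, and in that chair the phenyl group is equatorial.

equatorial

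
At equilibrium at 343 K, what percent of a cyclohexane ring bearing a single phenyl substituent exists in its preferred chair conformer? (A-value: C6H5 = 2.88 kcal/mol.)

One chair has the phenyl group axial (E = 2.88 kcal/mol) and the other has it equatorial (E = 0).
ΔG = 2.88 kcal/mol between the two chairs.
K = exp(ΔG/RT) with R = 1.987×10⁻³ kcal mol⁻¹ K⁻¹ and T = 343 K gives K ≈ 68.4.
Fraction in the lower-energy chair = K/(K+1) = 98.6%.

98.6%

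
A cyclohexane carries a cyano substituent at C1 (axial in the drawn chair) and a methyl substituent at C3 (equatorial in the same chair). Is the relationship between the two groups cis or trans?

trans

C1 and C3 have the same parity, so their axial bonds point in the same direction.
With same-parity carbons, two substituents on the same face are both axial or both equatorial; opposite faces give one of each.
Here the groups are axial/equatorial → opposite face → trans.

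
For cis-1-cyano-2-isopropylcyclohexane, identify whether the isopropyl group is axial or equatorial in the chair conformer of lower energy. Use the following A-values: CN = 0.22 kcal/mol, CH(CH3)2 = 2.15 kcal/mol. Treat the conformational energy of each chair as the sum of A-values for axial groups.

equatorial

C1 and C2 have opposite parity, so for the cis isomer the two substituents are one axial and one equatorial in each chair.
Chair I (cyano axial, isopropyl equatorial): E = 0.22 kcal/mol.
Chair II (cyano equatorial, isopropyl axial): E = 2.15 kcal/mol.
Chair I is the more stable (lower-energy) conformer, and in that chair the isopropyl group is equatorial.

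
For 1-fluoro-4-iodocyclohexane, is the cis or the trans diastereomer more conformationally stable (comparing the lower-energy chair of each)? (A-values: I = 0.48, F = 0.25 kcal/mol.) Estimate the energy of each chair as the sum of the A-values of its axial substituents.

trans

At 1,4 positions (parity opposite): cis → (a,e or e,a); trans → (e,e or a,a).
Best chair for cis: E = 0.25 kcal/mol; best chair for trans: E = 0.00 kcal/mol.
The trans isomer is lower by 0.25 kcal/mol.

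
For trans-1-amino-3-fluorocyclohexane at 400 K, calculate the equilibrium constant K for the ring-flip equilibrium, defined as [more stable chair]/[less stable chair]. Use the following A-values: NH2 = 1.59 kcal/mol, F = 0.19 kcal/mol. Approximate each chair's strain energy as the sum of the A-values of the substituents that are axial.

K ≈ 5.82

C1 and C3 have the same parity, so for the trans isomer the two substituents are one axial and one equatorial in each chair.
Chair I (amino axial, fluoro equatorial): E = 1.59 kcal/mol; chair II (amino equatorial, fluoro axial): E = 0.19 kcal/mol.
ΔG = 1.40 kcal/mol between the two chairs.
K = exp(ΔG/RT) with R = 1.987×10⁻³ kcal mol⁻¹ K⁻¹ and T = 400 K gives K ≈ 5.82.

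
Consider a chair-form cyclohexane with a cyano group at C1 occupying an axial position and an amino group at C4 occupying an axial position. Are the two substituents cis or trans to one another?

trans

C1 and C4 have opposite parity, so their axial bonds point in opposite directions.
With opposite-parity carbons, two substituents on the same face are one axial and one equatorial; opposite faces give both axial or both equatorial.
Here the groups are axial/axial → opposite face → trans.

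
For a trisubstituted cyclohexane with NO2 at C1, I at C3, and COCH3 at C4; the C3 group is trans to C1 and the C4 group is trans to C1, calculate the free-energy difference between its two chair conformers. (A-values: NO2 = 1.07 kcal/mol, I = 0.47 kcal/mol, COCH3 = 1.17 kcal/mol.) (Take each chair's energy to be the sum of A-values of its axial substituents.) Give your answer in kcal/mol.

Chair I (nitro axial, iodo equatorial, acetyl axial): E = 2.24 kcal/mol.
Chair II (nitro equatorial, iodo axial, acetyl equatorial): E = 0.47 kcal/mol.
ΔE = 2.24 − 0.47 = 1.77 kcal/mol; chair II is more stable.

1.77 kcal/mol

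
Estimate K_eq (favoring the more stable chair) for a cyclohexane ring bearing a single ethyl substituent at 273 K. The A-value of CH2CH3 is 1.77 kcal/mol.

One chair has the ethyl group axial (E = 1.77 kcal/mol) and the other has it equatorial (E = 0).
ΔG = 1.77 kcal/mol between the two chairs.
K = exp(ΔG/RT) with R = 1.987×10⁻³ kcal mol⁻¹ K⁻¹ and T = 273 K gives K ≈ 26.1.

K ≈ 26.1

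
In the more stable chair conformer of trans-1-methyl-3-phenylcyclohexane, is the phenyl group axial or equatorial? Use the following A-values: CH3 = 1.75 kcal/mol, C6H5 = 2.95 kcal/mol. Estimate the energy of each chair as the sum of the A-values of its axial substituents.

equatorial

C1 and C3 have the same parity, so for the trans isomer the two substituents are one axial and one equatorial in each chair.
Chair I (methyl axial, phenyl equatorial): E = 1.75 kcal/mol.
Chair II (methyl equatorial, phenyl axial): E = 2.95 kcal/mol.
Chair I is the more stable (lower-energy) conformer, and in that chair the phenyl group is equatorial.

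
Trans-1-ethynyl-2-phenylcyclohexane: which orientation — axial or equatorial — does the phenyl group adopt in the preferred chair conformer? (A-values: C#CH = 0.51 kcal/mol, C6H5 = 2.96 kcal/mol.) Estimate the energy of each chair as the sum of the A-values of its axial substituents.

C1 and C2 have opposite parity, so for the trans isomer the two substituents are e,e in one chair and a,a in the other.
Chair I (ethynyl axial, phenyl axial): E = 3.47 kcal/mol.
Chair II (ethynyl equatorial, phenyl equatorial): E = 0.00 kcal/mol.
Chair II is the more stable (lower-energy) conformer, and in that chair the phenyl group is equatorial.

equatorial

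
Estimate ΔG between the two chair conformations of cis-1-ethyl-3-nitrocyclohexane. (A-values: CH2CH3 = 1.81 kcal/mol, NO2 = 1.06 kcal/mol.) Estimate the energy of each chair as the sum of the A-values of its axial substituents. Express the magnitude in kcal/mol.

C1 and C3 have the same parity, so for the cis isomer the two substituents are e,e in one chair and a,a in the other.
Chair I (ethyl axial, nitro axial): E = 2.87 kcal/mol.
Chair II (ethyl equatorial, nitro equatorial): E = 0.00 kcal/mol.
ΔE = 2.87 − 0.00 = 2.87 kcal/mol; chair II is more stable.

2.87 kcal/mol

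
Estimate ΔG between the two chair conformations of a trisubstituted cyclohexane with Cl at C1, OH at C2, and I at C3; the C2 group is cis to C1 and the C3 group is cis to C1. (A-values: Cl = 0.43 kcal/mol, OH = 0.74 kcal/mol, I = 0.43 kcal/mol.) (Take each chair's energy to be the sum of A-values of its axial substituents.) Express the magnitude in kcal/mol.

0.12 kcal/mol

Chair I (chloro axial, hydroxyl equatorial, iodo axial): E = 0.86 kcal/mol.
Chair II (chloro equatorial, hydroxyl axial, iodo equatorial): E = 0.74 kcal/mol.
ΔE = 0.86 − 0.74 = 0.12 kcal/mol; chair II is more stable.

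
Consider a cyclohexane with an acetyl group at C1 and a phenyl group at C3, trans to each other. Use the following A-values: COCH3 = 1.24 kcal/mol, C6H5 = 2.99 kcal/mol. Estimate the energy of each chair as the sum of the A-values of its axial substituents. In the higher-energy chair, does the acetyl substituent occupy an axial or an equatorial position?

equatorial

C1 and C3 have the same parity, so for the trans isomer the two substituents are one axial and one equatorial in each chair.
Chair I (acetyl axial, phenyl equatorial): E = 1.24 kcal/mol.
Chair II (acetyl equatorial, phenyl axial): E = 2.99 kcal/mol.
Chair II is the less stable (higher-energy) conformer, and in that chair the acetyl group is equatorial.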